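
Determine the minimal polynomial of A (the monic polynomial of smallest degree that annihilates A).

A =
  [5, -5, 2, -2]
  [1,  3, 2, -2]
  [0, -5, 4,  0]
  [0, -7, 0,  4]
x^3 - 12*x^2 + 48*x - 64

The characteristic polynomial is χ_A(x) = (x - 4)^4, so the eigenvalues are known. The minimal polynomial is
  m_A(x) = Π_λ (x − λ)^{k_λ}
where k_λ is the size of the *largest* Jordan block for λ (equivalently, the smallest k with (A − λI)^k v = 0 for every generalised eigenvector v of λ).

  λ = 4: largest Jordan block has size 3, contributing (x − 4)^3

So m_A(x) = (x - 4)^3 = x^3 - 12*x^2 + 48*x - 64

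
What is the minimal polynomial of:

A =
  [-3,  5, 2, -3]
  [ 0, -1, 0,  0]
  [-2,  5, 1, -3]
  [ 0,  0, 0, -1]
x^2 + 2*x + 1

The characteristic polynomial is χ_A(x) = (x + 1)^4, so the eigenvalues are known. The minimal polynomial is
  m_A(x) = Π_λ (x − λ)^{k_λ}
where k_λ is the size of the *largest* Jordan block for λ (equivalently, the smallest k with (A − λI)^k v = 0 for every generalised eigenvector v of λ).

  λ = -1: largest Jordan block has size 2, contributing (x + 1)^2

So m_A(x) = (x + 1)^2 = x^2 + 2*x + 1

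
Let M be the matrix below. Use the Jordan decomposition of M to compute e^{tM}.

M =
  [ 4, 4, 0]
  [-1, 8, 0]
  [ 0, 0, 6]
e^{tM} =
  [-2*t*exp(6*t) + exp(6*t), 4*t*exp(6*t), 0]
  [-t*exp(6*t), 2*t*exp(6*t) + exp(6*t), 0]
  [0, 0, exp(6*t)]

Strategy: write M = P · J · P⁻¹ where J is a Jordan canonical form, so e^{tM} = P · e^{tJ} · P⁻¹, and e^{tJ} can be computed block-by-block.

M has Jordan form
J =
  [6, 1, 0]
  [0, 6, 0]
  [0, 0, 6]
(up to reordering of blocks).

Per-block formulas:
  For a 2×2 Jordan block J_2(6): exp(t · J_2(6)) = e^(6t)·(I + t·N), where N is the 2×2 nilpotent shift.
  For a 1×1 block at λ = 6: exp(t · [6]) = [e^(6t)].

After assembling e^{tJ} and conjugating by P, we get:

e^{tM} =
  [-2*t*exp(6*t) + exp(6*t), 4*t*exp(6*t), 0]
  [-t*exp(6*t), 2*t*exp(6*t) + exp(6*t), 0]
  [0, 0, exp(6*t)]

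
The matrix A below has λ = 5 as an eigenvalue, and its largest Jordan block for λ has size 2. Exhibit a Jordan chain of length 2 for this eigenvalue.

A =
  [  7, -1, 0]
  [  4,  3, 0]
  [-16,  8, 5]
A Jordan chain for λ = 5 of length 2:
v_1 = (2, 4, -16)ᵀ
v_2 = (1, 0, 0)ᵀ

Let N = A − (5)·I. We want v_2 with N^2 v_2 = 0 but N^1 v_2 ≠ 0; then v_{j-1} := N · v_j for j = 2, …, 2.

Pick v_2 = (1, 0, 0)ᵀ.
Then v_1 = N · v_2 = (2, 4, -16)ᵀ.

Sanity check: (A − (5)·I) v_1 = (0, 0, 0)ᵀ = 0. ✓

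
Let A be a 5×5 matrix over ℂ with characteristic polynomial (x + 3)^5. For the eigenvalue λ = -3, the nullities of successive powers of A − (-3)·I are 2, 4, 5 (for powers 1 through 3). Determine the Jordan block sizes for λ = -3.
Block sizes for λ = -3: [3, 2]

From the dimensions of kernels of powers, the number of Jordan blocks of size at least j is d_j − d_{j−1} where d_j = dim ker(N^j) (with d_0 = 0). Computing the differences gives [2, 2, 1].
The number of blocks of size exactly k is (#blocks of size ≥ k) − (#blocks of size ≥ k + 1), so the partition is: 1 block(s) of size 2, 1 block(s) of size 3.
In nonincreasing order the block sizes are [3, 2].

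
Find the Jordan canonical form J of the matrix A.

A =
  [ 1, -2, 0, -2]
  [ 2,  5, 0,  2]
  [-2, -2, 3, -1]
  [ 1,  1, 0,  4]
J_2(3) ⊕ J_1(3) ⊕ J_1(4)

The characteristic polynomial is
  det(x·I − A) = x^4 - 13*x^3 + 63*x^2 - 135*x + 108 = (x - 4)*(x - 3)^3

Eigenvalues and multiplicities (the geometric multiplicity of λ is n − rank(A − λI), which equals the number of Jordan blocks for λ):
  λ = 3: algebraic multiplicity = 3, geometric multiplicity = 2
  λ = 4: algebraic multiplicity = 1, geometric multiplicity = 1

Determining the block sizes for each eigenvalue:
  λ = 3: 2 blocks summing to 3 forces exactly one block of size 2 and the rest size 1 → block sizes [2, 1]
  λ = 4: one block (gm = 1), so the single block has size am = 1 → block sizes [1]

Assembling the blocks gives a Jordan form
J =
  [3, 1, 0, 0]
  [0, 3, 0, 0]
  [0, 0, 3, 0]
  [0, 0, 0, 4]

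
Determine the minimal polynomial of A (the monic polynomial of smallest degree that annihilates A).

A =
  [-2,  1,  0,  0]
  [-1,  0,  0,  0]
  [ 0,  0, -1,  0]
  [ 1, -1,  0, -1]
x^2 + 2*x + 1

The characteristic polynomial is χ_A(x) = (x + 1)^4, so the eigenvalues are known. The minimal polynomial is
  m_A(x) = Π_λ (x − λ)^{k_λ}
where k_λ is the size of the *largest* Jordan block for λ (equivalently, the smallest k with (A − λI)^k v = 0 for every generalised eigenvector v of λ).

  λ = -1: largest Jordan block has size 2, contributing (x + 1)^2

So m_A(x) = (x + 1)^2 = x^2 + 2*x + 1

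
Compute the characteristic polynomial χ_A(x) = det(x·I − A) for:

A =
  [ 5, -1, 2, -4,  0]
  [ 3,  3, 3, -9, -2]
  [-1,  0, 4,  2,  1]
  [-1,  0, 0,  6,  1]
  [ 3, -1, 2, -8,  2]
x^5 - 20*x^4 + 160*x^3 - 640*x^2 + 1280*x - 1024

Expanding det(x·I − A) (e.g. by cofactor expansion or by noting that A is similar to its Jordan form J, which has the same characteristic polynomial as A) gives
  χ_A(x) = x^5 - 20*x^4 + 160*x^3 - 640*x^2 + 1280*x - 1024
which factors as (x - 4)^5. The eigenvalues (with algebraic multiplicities) are λ = 4 with multiplicity 5.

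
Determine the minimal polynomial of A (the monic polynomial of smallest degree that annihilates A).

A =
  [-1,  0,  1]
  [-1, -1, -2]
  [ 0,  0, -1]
x^3 + 3*x^2 + 3*x + 1

The characteristic polynomial is χ_A(x) = (x + 1)^3, so the eigenvalues are known. The minimal polynomial is
  m_A(x) = Π_λ (x − λ)^{k_λ}
where k_λ is the size of the *largest* Jordan block for λ (equivalently, the smallest k with (A − λI)^k v = 0 for every generalised eigenvector v of λ).

  λ = -1: largest Jordan block has size 3, contributing (x + 1)^3

So m_A(x) = (x + 1)^3 = x^3 + 3*x^2 + 3*x + 1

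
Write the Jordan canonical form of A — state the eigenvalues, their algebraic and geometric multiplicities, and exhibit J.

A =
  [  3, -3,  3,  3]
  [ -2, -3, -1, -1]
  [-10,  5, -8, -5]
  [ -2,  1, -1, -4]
J_3(-3) ⊕ J_1(-3)

The characteristic polynomial is
  det(x·I − A) = x^4 + 12*x^3 + 54*x^2 + 108*x + 81 = (x + 3)^4

Eigenvalues and multiplicities (the geometric multiplicity of λ is n − rank(A − λI), which equals the number of Jordan blocks for λ):
  λ = -3: algebraic multiplicity = 4, geometric multiplicity = 2

Determining the block sizes for each eigenvalue:
  λ = -3: with am = 4 and gm = 2, the partition is not yet determined (e.g. several partitions of 4 into 2 parts exist). Let N = A − (-3)·I. Computing rank(N^1) = 2, rank(N^2) = 1, rank(N^3) = 0; the number of blocks of size ≥ j is rank(N^{j−1}) − rank(N^j), giving [2, 1, 1]. So we have 1 block(s) of size 3, 1 block(s) of size 1 → block sizes [3, 1]

Assembling the blocks gives a Jordan form
J =
  [-3,  1,  0,  0]
  [ 0, -3,  1,  0]
  [ 0,  0, -3,  0]
  [ 0,  0,  0, -3]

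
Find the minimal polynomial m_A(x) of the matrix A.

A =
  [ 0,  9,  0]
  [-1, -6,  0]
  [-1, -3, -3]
x^2 + 6*x + 9

The characteristic polynomial is χ_A(x) = (x + 3)^3, so the eigenvalues are known. The minimal polynomial is
  m_A(x) = Π_λ (x − λ)^{k_λ}
where k_λ is the size of the *largest* Jordan block for λ (equivalently, the smallest k with (A − λI)^k v = 0 for every generalised eigenvector v of λ).

  λ = -3: largest Jordan block has size 2, contributing (x + 3)^2

So m_A(x) = (x + 3)^2 = x^2 + 6*x + 9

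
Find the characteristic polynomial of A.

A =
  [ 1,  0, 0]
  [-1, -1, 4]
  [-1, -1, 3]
x^3 - 3*x^2 + 3*x - 1

Expanding det(x·I − A) (e.g. by cofactor expansion or by noting that A is similar to its Jordan form J, which has the same characteristic polynomial as A) gives
  χ_A(x) = x^3 - 3*x^2 + 3*x - 1
which factors as (x - 1)^3. The eigenvalues (with algebraic multiplicities) are λ = 1 with multiplicity 3.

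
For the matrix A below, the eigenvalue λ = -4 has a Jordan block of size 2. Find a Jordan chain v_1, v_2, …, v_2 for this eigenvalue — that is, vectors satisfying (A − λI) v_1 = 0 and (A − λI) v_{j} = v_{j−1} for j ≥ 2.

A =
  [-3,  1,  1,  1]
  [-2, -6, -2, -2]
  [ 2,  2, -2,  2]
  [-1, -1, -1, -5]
A Jordan chain for λ = -4 of length 2:
v_1 = (1, -2, 2, -1)ᵀ
v_2 = (1, 0, 0, 0)ᵀ

Let N = A − (-4)·I. We want v_2 with N^2 v_2 = 0 but N^1 v_2 ≠ 0; then v_{j-1} := N · v_j for j = 2, …, 2.

Pick v_2 = (1, 0, 0, 0)ᵀ.
Then v_1 = N · v_2 = (1, -2, 2, -1)ᵀ.

Sanity check: (A − (-4)·I) v_1 = (0, 0, 0, 0)ᵀ = 0. ✓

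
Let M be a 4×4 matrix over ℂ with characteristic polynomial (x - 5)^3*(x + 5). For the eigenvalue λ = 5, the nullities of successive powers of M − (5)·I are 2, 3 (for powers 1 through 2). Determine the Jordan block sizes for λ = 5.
Block sizes for λ = 5: [2, 1]

From the dimensions of kernels of powers, the number of Jordan blocks of size at least j is d_j − d_{j−1} where d_j = dim ker(N^j) (with d_0 = 0). Computing the differences gives [2, 1].
The number of blocks of size exactly k is (#blocks of size ≥ k) − (#blocks of size ≥ k + 1), so the partition is: 1 block(s) of size 1, 1 block(s) of size 2.
In nonincreasing order the block sizes are [2, 1].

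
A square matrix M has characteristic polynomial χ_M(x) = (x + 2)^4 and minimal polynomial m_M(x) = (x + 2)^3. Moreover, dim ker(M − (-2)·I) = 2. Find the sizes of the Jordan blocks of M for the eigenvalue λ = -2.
Block sizes for λ = -2: [3, 1]

Step 1 — from the characteristic polynomial, algebraic multiplicity of λ = -2 is 4. From dim ker(M − (-2)·I) = 2, there are exactly 2 Jordan blocks for λ = -2.
Step 2 — from the minimal polynomial, the factor (x + 2)^3 tells us the largest block for λ = -2 has size 3.
Step 3 — with total size 4, 2 blocks, and largest block 3, the block sizes (in nonincreasing order) are [3, 1].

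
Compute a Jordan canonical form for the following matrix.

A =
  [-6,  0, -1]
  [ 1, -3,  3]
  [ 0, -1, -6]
J_3(-5)

The characteristic polynomial is
  det(x·I − A) = x^3 + 15*x^2 + 75*x + 125 = (x + 5)^3

Eigenvalues and multiplicities (the geometric multiplicity of λ is n − rank(A − λI), which equals the number of Jordan blocks for λ):
  λ = -5: algebraic multiplicity = 3, geometric multiplicity = 1

Determining the block sizes for each eigenvalue:
  λ = -5: one block (gm = 1), so the single block has size am = 3 → block sizes [3]

Assembling the blocks gives a Jordan form
J =
  [-5,  1,  0]
  [ 0, -5,  1]
  [ 0,  0, -5]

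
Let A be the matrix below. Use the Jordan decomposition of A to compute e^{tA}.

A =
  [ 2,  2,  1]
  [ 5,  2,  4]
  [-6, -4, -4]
e^{tA} =
  [4*t^2 + 2*t + 1, 2*t^2 + 2*t, 3*t^2 + t]
  [-2*t^2 + 5*t, -t^2 + 2*t + 1, -3*t^2/2 + 4*t]
  [-4*t^2 - 6*t, -2*t^2 - 4*t, -3*t^2 - 4*t + 1]

Strategy: write A = P · J · P⁻¹ where J is a Jordan canonical form, so e^{tA} = P · e^{tJ} · P⁻¹, and e^{tJ} can be computed block-by-block.

A has Jordan form
J =
  [0, 1, 0]
  [0, 0, 1]
  [0, 0, 0]
(up to reordering of blocks).

Per-block formulas:
  For a 3×3 Jordan block J_3(0): exp(t · J_3(0)) = e^(0t)·(I + t·N + (t^2/2)·N^2), where N is the 3×3 nilpotent shift.

After assembling e^{tJ} and conjugating by P, we get:

e^{tA} =
  [4*t^2 + 2*t + 1, 2*t^2 + 2*t, 3*t^2 + t]
  [-2*t^2 + 5*t, -t^2 + 2*t + 1, -3*t^2/2 + 4*t]
  [-4*t^2 - 6*t, -2*t^2 - 4*t, -3*t^2 - 4*t + 1]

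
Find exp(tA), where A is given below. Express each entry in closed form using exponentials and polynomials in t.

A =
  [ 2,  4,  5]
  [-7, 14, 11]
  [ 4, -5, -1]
e^{tA} =
  [t^2*exp(5*t)/2 - 3*t*exp(5*t) + exp(5*t), -t^2*exp(5*t)/2 + 4*t*exp(5*t), -t^2*exp(5*t)/2 + 5*t*exp(5*t)]
  [t^2*exp(5*t) - 7*t*exp(5*t), -t^2*exp(5*t) + 9*t*exp(5*t) + exp(5*t), -t^2*exp(5*t) + 11*t*exp(5*t)]
  [-t^2*exp(5*t)/2 + 4*t*exp(5*t), t^2*exp(5*t)/2 - 5*t*exp(5*t), t^2*exp(5*t)/2 - 6*t*exp(5*t) + exp(5*t)]

Strategy: write A = P · J · P⁻¹ where J is a Jordan canonical form, so e^{tA} = P · e^{tJ} · P⁻¹, and e^{tJ} can be computed block-by-block.

A has Jordan form
J =
  [5, 1, 0]
  [0, 5, 1]
  [0, 0, 5]
(up to reordering of blocks).

Per-block formulas:
  For a 3×3 Jordan block J_3(5): exp(t · J_3(5)) = e^(5t)·(I + t·N + (t^2/2)·N^2), where N is the 3×3 nilpotent shift.

After assembling e^{tJ} and conjugating by P, we get:

e^{tA} =
  [t^2*exp(5*t)/2 - 3*t*exp(5*t) + exp(5*t), -t^2*exp(5*t)/2 + 4*t*exp(5*t), -t^2*exp(5*t)/2 + 5*t*exp(5*t)]
  [t^2*exp(5*t) - 7*t*exp(5*t), -t^2*exp(5*t) + 9*t*exp(5*t) + exp(5*t), -t^2*exp(5*t) + 11*t*exp(5*t)]
  [-t^2*exp(5*t)/2 + 4*t*exp(5*t), t^2*exp(5*t)/2 - 5*t*exp(5*t), t^2*exp(5*t)/2 - 6*t*exp(5*t) + exp(5*t)]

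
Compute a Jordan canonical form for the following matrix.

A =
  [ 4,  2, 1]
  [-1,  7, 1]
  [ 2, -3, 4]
J_3(5)

The characteristic polynomial is
  det(x·I − A) = x^3 - 15*x^2 + 75*x - 125 = (x - 5)^3

Eigenvalues and multiplicities (the geometric multiplicity of λ is n − rank(A − λI), which equals the number of Jordan blocks for λ):
  λ = 5: algebraic multiplicity = 3, geometric multiplicity = 1

Determining the block sizes for each eigenvalue:
  λ = 5: one block (gm = 1), so the single block has size am = 3 → block sizes [3]

Assembling the blocks gives a Jordan form
J =
  [5, 1, 0]
  [0, 5, 1]
  [0, 0, 5]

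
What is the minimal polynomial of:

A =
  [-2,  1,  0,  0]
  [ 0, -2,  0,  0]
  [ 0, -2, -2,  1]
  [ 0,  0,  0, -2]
x^2 + 4*x + 4

The characteristic polynomial is χ_A(x) = (x + 2)^4, so the eigenvalues are known. The minimal polynomial is
  m_A(x) = Π_λ (x − λ)^{k_λ}
where k_λ is the size of the *largest* Jordan block for λ (equivalently, the smallest k with (A − λI)^k v = 0 for every generalised eigenvector v of λ).

  λ = -2: largest Jordan block has size 2, contributing (x + 2)^2

So m_A(x) = (x + 2)^2 = x^2 + 4*x + 4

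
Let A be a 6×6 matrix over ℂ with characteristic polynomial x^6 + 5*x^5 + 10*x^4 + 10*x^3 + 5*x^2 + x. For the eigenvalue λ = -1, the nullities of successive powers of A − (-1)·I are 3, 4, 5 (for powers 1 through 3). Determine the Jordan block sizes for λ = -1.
Block sizes for λ = -1: [3, 1, 1]

From the dimensions of kernels of powers, the number of Jordan blocks of size at least j is d_j − d_{j−1} where d_j = dim ker(N^j) (with d_0 = 0). Computing the differences gives [3, 1, 1].
The number of blocks of size exactly k is (#blocks of size ≥ k) − (#blocks of size ≥ k + 1), so the partition is: 2 block(s) of size 1, 1 block(s) of size 3.
In nonincreasing order the block sizes are [3, 1, 1].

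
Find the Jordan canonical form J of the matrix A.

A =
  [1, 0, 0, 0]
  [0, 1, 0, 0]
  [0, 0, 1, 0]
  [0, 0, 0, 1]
J_1(1) ⊕ J_1(1) ⊕ J_1(1) ⊕ J_1(1)

The characteristic polynomial is
  det(x·I − A) = x^4 - 4*x^3 + 6*x^2 - 4*x + 1 = (x - 1)^4

Eigenvalues and multiplicities (the geometric multiplicity of λ is n − rank(A − λI), which equals the number of Jordan blocks for λ):
  λ = 1: algebraic multiplicity = 4, geometric multiplicity = 4

Determining the block sizes for each eigenvalue:
  λ = 1: gm = am = 4, so every block has size 1 → block sizes [1, 1, 1, 1]

Assembling the blocks gives a Jordan form
J =
  [1, 0, 0, 0]
  [0, 1, 0, 0]
  [0, 0, 1, 0]
  [0, 0, 0, 1]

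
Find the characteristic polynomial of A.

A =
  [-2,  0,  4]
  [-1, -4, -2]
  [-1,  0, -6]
x^3 + 12*x^2 + 48*x + 64

Expanding det(x·I − A) (e.g. by cofactor expansion or by noting that A is similar to its Jordan form J, which has the same characteristic polynomial as A) gives
  χ_A(x) = x^3 + 12*x^2 + 48*x + 64
which factors as (x + 4)^3. The eigenvalues (with algebraic multiplicities) are λ = -4 with multiplicity 3.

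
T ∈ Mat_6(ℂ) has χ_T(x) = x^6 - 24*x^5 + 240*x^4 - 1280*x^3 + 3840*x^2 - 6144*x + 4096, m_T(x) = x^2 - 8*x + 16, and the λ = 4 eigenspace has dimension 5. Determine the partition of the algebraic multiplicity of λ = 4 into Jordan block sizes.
Block sizes for λ = 4: [2, 1, 1, 1, 1]

Step 1 — from the characteristic polynomial, algebraic multiplicity of λ = 4 is 6. From dim ker(T − (4)·I) = 5, there are exactly 5 Jordan blocks for λ = 4.
Step 2 — from the minimal polynomial, the factor (x − 4)^2 tells us the largest block for λ = 4 has size 2.
Step 3 — with total size 6, 5 blocks, and largest block 2, the block sizes (in nonincreasing order) are [2, 1, 1, 1, 1].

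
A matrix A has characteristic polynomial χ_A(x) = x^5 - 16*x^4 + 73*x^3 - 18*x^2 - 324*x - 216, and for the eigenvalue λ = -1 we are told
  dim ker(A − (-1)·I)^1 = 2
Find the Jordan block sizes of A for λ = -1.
Block sizes for λ = -1: [1, 1]

From the dimensions of kernels of powers, the number of Jordan blocks of size at least j is d_j − d_{j−1} where d_j = dim ker(N^j) (with d_0 = 0). Computing the differences gives [2].
The number of blocks of size exactly k is (#blocks of size ≥ k) − (#blocks of size ≥ k + 1), so the partition is: 2 block(s) of size 1.
In nonincreasing order the block sizes are [1, 1].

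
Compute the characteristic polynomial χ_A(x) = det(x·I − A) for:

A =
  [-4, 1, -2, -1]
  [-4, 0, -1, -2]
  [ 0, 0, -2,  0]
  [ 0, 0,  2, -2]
x^4 + 8*x^3 + 24*x^2 + 32*x + 16

Expanding det(x·I − A) (e.g. by cofactor expansion or by noting that A is similar to its Jordan form J, which has the same characteristic polynomial as A) gives
  χ_A(x) = x^4 + 8*x^3 + 24*x^2 + 32*x + 16
which factors as (x + 2)^4. The eigenvalues (with algebraic multiplicities) are λ = -2 with multiplicity 4.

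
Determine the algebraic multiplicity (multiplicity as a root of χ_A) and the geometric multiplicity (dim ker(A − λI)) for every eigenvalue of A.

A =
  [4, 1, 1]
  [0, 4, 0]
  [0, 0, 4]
λ = 4: alg = 3, geom = 2

Step 1 — factor the characteristic polynomial to read off the algebraic multiplicities:
  χ_A(x) = (x - 4)^3

Step 2 — compute geometric multiplicities via the rank-nullity identity g(λ) = n − rank(A − λI):
  rank(A − (4)·I) = 1, so dim ker(A − (4)·I) = n − 1 = 2

Summary:
  λ = 4: algebraic multiplicity = 3, geometric multiplicity = 2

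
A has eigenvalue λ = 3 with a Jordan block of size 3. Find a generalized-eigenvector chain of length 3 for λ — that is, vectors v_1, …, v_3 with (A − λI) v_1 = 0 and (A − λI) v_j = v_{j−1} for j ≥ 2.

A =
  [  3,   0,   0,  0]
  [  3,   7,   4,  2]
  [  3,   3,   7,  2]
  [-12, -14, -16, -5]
A Jordan chain for λ = 3 of length 3:
v_1 = (0, 0, -3, 6)ᵀ
v_2 = (0, 3, 3, -12)ᵀ
v_3 = (1, 0, 0, 0)ᵀ

Let N = A − (3)·I. We want v_3 with N^3 v_3 = 0 but N^2 v_3 ≠ 0; then v_{j-1} := N · v_j for j = 3, …, 2.

Pick v_3 = (1, 0, 0, 0)ᵀ.
Then v_2 = N · v_3 = (0, 3, 3, -12)ᵀ.
Then v_1 = N · v_2 = (0, 0, -3, 6)ᵀ.

Sanity check: (A − (3)·I) v_1 = (0, 0, 0, 0)ᵀ = 0. ✓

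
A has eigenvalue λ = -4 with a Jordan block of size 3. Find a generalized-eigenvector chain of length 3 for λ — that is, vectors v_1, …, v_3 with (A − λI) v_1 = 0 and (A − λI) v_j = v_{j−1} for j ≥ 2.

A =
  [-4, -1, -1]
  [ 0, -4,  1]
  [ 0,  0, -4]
A Jordan chain for λ = -4 of length 3:
v_1 = (-1, 0, 0)ᵀ
v_2 = (-1, 1, 0)ᵀ
v_3 = (0, 0, 1)ᵀ

Let N = A − (-4)·I. We want v_3 with N^3 v_3 = 0 but N^2 v_3 ≠ 0; then v_{j-1} := N · v_j for j = 3, …, 2.

Pick v_3 = (0, 0, 1)ᵀ.
Then v_2 = N · v_3 = (-1, 1, 0)ᵀ.
Then v_1 = N · v_2 = (-1, 0, 0)ᵀ.

Sanity check: (A − (-4)·I) v_1 = (0, 0, 0)ᵀ = 0. ✓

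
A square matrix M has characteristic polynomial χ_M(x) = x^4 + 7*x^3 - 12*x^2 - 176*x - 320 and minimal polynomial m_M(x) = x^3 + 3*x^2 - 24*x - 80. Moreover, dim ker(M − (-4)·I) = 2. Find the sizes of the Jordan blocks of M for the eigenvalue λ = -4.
Block sizes for λ = -4: [2, 1]

Step 1 — from the characteristic polynomial, algebraic multiplicity of λ = -4 is 3. From dim ker(M − (-4)·I) = 2, there are exactly 2 Jordan blocks for λ = -4.
Step 2 — from the minimal polynomial, the factor (x + 4)^2 tells us the largest block for λ = -4 has size 2.
Step 3 — with total size 3, 2 blocks, and largest block 2, the block sizes (in nonincreasing order) are [2, 1].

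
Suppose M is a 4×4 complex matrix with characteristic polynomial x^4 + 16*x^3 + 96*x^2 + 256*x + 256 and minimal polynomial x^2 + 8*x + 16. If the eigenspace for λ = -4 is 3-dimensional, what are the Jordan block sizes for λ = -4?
Block sizes for λ = -4: [2, 1, 1]

Step 1 — from the characteristic polynomial, algebraic multiplicity of λ = -4 is 4. From dim ker(M − (-4)·I) = 3, there are exactly 3 Jordan blocks for λ = -4.
Step 2 — from the minimal polynomial, the factor (x + 4)^2 tells us the largest block for λ = -4 has size 2.
Step 3 — with total size 4, 3 blocks, and largest block 2, the block sizes (in nonincreasing order) are [2, 1, 1].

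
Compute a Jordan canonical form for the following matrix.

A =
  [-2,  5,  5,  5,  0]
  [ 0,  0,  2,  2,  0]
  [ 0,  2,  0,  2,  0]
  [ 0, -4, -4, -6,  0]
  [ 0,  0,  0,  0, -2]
J_2(-2) ⊕ J_1(-2) ⊕ J_1(-2) ⊕ J_1(-2)

The characteristic polynomial is
  det(x·I − A) = x^5 + 10*x^4 + 40*x^3 + 80*x^2 + 80*x + 32 = (x + 2)^5

Eigenvalues and multiplicities (the geometric multiplicity of λ is n − rank(A − λI), which equals the number of Jordan blocks for λ):
  λ = -2: algebraic multiplicity = 5, geometric multiplicity = 4

Determining the block sizes for each eigenvalue:
  λ = -2: 4 blocks summing to 5 forces exactly one block of size 2 and the rest size 1 → block sizes [2, 1, 1, 1]

Assembling the blocks gives a Jordan form
J =
  [-2,  1,  0,  0,  0]
  [ 0, -2,  0,  0,  0]
  [ 0,  0, -2,  0,  0]
  [ 0,  0,  0, -2,  0]
  [ 0,  0,  0,  0, -2]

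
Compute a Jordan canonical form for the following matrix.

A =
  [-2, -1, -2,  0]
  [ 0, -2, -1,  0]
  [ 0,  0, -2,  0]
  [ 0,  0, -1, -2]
J_3(-2) ⊕ J_1(-2)

The characteristic polynomial is
  det(x·I − A) = x^4 + 8*x^3 + 24*x^2 + 32*x + 16 = (x + 2)^4

Eigenvalues and multiplicities (the geometric multiplicity of λ is n − rank(A − λI), which equals the number of Jordan blocks for λ):
  λ = -2: algebraic multiplicity = 4, geometric multiplicity = 2

Determining the block sizes for each eigenvalue:
  λ = -2: with am = 4 and gm = 2, the partition is not yet determined (e.g. several partitions of 4 into 2 parts exist). Let N = A − (-2)·I. Computing rank(N^1) = 2, rank(N^2) = 1, rank(N^3) = 0; the number of blocks of size ≥ j is rank(N^{j−1}) − rank(N^j), giving [2, 1, 1]. So we have 1 block(s) of size 3, 1 block(s) of size 1 → block sizes [3, 1]

Assembling the blocks gives a Jordan form
J =
  [-2,  1,  0,  0]
  [ 0, -2,  1,  0]
  [ 0,  0, -2,  0]
  [ 0,  0,  0, -2]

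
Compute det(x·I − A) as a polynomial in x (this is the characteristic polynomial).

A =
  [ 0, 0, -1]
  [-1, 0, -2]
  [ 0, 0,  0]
x^3

Expanding det(x·I − A) (e.g. by cofactor expansion or by noting that A is similar to its Jordan form J, which has the same characteristic polynomial as A) gives
  χ_A(x) = x^3
which factors as x^3. The eigenvalues (with algebraic multiplicities) are λ = 0 with multiplicity 3.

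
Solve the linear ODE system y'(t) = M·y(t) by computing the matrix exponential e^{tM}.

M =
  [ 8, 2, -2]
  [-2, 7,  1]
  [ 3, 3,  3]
e^{tM} =
  [-3*t^2*exp(6*t) + 2*t*exp(6*t) + exp(6*t), 2*t*exp(6*t), 2*t^2*exp(6*t) - 2*t*exp(6*t)]
  [-3*t^2*exp(6*t)/2 - 2*t*exp(6*t), t*exp(6*t) + exp(6*t), t^2*exp(6*t) + t*exp(6*t)]
  [-9*t^2*exp(6*t)/2 + 3*t*exp(6*t), 3*t*exp(6*t), 3*t^2*exp(6*t) - 3*t*exp(6*t) + exp(6*t)]

Strategy: write M = P · J · P⁻¹ where J is a Jordan canonical form, so e^{tM} = P · e^{tJ} · P⁻¹, and e^{tJ} can be computed block-by-block.

M has Jordan form
J =
  [6, 1, 0]
  [0, 6, 1]
  [0, 0, 6]
(up to reordering of blocks).

Per-block formulas:
  For a 3×3 Jordan block J_3(6): exp(t · J_3(6)) = e^(6t)·(I + t·N + (t^2/2)·N^2), where N is the 3×3 nilpotent shift.

After assembling e^{tJ} and conjugating by P, we get:

e^{tM} =
  [-3*t^2*exp(6*t) + 2*t*exp(6*t) + exp(6*t), 2*t*exp(6*t), 2*t^2*exp(6*t) - 2*t*exp(6*t)]
  [-3*t^2*exp(6*t)/2 - 2*t*exp(6*t), t*exp(6*t) + exp(6*t), t^2*exp(6*t) + t*exp(6*t)]
  [-9*t^2*exp(6*t)/2 + 3*t*exp(6*t), 3*t*exp(6*t), 3*t^2*exp(6*t) - 3*t*exp(6*t) + exp(6*t)]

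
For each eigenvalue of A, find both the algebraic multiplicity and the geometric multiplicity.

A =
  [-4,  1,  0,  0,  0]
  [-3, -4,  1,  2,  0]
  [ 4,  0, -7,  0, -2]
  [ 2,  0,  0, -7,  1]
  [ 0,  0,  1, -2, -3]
λ = -5: alg = 5, geom = 2

Step 1 — factor the characteristic polynomial to read off the algebraic multiplicities:
  χ_A(x) = (x + 5)^5

Step 2 — compute geometric multiplicities via the rank-nullity identity g(λ) = n − rank(A − λI):
  rank(A − (-5)·I) = 3, so dim ker(A − (-5)·I) = n − 3 = 2

Summary:
  λ = -5: algebraic multiplicity = 5, geometric multiplicity = 2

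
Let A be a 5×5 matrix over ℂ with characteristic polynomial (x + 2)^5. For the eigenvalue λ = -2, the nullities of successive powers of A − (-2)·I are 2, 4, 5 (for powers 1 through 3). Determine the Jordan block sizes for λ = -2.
Block sizes for λ = -2: [3, 2]

From the dimensions of kernels of powers, the number of Jordan blocks of size at least j is d_j − d_{j−1} where d_j = dim ker(N^j) (with d_0 = 0). Computing the differences gives [2, 2, 1].
The number of blocks of size exactly k is (#blocks of size ≥ k) − (#blocks of size ≥ k + 1), so the partition is: 1 block(s) of size 2, 1 block(s) of size 3.
In nonincreasing order the block sizes are [3, 2].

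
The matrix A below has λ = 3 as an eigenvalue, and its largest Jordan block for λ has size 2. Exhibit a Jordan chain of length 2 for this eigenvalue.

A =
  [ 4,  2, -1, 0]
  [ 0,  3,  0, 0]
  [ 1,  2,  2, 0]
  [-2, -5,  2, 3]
A Jordan chain for λ = 3 of length 2:
v_1 = (1, 0, 1, -2)ᵀ
v_2 = (1, 0, 0, 0)ᵀ

Let N = A − (3)·I. We want v_2 with N^2 v_2 = 0 but N^1 v_2 ≠ 0; then v_{j-1} := N · v_j for j = 2, …, 2.

Pick v_2 = (1, 0, 0, 0)ᵀ.
Then v_1 = N · v_2 = (1, 0, 1, -2)ᵀ.

Sanity check: (A − (3)·I) v_1 = (0, 0, 0, 0)ᵀ = 0. ✓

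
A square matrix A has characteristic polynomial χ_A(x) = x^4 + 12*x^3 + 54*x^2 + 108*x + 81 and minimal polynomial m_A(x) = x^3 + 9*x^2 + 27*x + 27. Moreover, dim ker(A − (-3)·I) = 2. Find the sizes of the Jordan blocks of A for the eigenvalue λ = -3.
Block sizes for λ = -3: [3, 1]

Step 1 — from the characteristic polynomial, algebraic multiplicity of λ = -3 is 4. From dim ker(A − (-3)·I) = 2, there are exactly 2 Jordan blocks for λ = -3.
Step 2 — from the minimal polynomial, the factor (x + 3)^3 tells us the largest block for λ = -3 has size 3.
Step 3 — with total size 4, 2 blocks, and largest block 3, the block sizes (in nonincreasing order) are [3, 1].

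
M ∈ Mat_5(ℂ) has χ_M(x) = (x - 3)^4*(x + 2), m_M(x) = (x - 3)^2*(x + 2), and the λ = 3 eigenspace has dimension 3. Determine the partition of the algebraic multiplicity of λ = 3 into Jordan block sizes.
Block sizes for λ = 3: [2, 1, 1]

Step 1 — from the characteristic polynomial, algebraic multiplicity of λ = 3 is 4. From dim ker(M − (3)·I) = 3, there are exactly 3 Jordan blocks for λ = 3.
Step 2 — from the minimal polynomial, the factor (x − 3)^2 tells us the largest block for λ = 3 has size 2.
Step 3 — with total size 4, 3 blocks, and largest block 2, the block sizes (in nonincreasing order) are [2, 1, 1].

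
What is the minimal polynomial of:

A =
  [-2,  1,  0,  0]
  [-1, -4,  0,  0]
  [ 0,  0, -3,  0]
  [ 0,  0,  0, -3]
x^2 + 6*x + 9

The characteristic polynomial is χ_A(x) = (x + 3)^4, so the eigenvalues are known. The minimal polynomial is
  m_A(x) = Π_λ (x − λ)^{k_λ}
where k_λ is the size of the *largest* Jordan block for λ (equivalently, the smallest k with (A − λI)^k v = 0 for every generalised eigenvector v of λ).

  λ = -3: largest Jordan block has size 2, contributing (x + 3)^2

So m_A(x) = (x + 3)^2 = x^2 + 6*x + 9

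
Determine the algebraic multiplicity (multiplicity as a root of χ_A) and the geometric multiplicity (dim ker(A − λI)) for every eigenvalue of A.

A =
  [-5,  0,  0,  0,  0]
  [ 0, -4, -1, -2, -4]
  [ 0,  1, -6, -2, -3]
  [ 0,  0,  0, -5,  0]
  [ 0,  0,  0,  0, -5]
λ = -5: alg = 5, geom = 3

Step 1 — factor the characteristic polynomial to read off the algebraic multiplicities:
  χ_A(x) = (x + 5)^5

Step 2 — compute geometric multiplicities via the rank-nullity identity g(λ) = n − rank(A − λI):
  rank(A − (-5)·I) = 2, so dim ker(A − (-5)·I) = n − 2 = 3

Summary:
  λ = -5: algebraic multiplicity = 5, geometric multiplicity = 3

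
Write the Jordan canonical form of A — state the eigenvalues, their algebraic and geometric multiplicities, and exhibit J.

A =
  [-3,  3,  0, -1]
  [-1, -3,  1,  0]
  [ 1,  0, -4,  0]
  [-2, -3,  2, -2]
J_3(-3) ⊕ J_1(-3)

The characteristic polynomial is
  det(x·I − A) = x^4 + 12*x^3 + 54*x^2 + 108*x + 81 = (x + 3)^4

Eigenvalues and multiplicities (the geometric multiplicity of λ is n − rank(A − λI), which equals the number of Jordan blocks for λ):
  λ = -3: algebraic multiplicity = 4, geometric multiplicity = 2

Determining the block sizes for each eigenvalue:
  λ = -3: with am = 4 and gm = 2, the partition is not yet determined (e.g. several partitions of 4 into 2 parts exist). Let N = A − (-3)·I. Computing rank(N^1) = 2, rank(N^2) = 1, rank(N^3) = 0; the number of blocks of size ≥ j is rank(N^{j−1}) − rank(N^j), giving [2, 1, 1]. So we have 1 block(s) of size 3, 1 block(s) of size 1 → block sizes [3, 1]

Assembling the blocks gives a Jordan form
J =
  [-3,  1,  0,  0]
  [ 0, -3,  1,  0]
  [ 0,  0, -3,  0]
  [ 0,  0,  0, -3]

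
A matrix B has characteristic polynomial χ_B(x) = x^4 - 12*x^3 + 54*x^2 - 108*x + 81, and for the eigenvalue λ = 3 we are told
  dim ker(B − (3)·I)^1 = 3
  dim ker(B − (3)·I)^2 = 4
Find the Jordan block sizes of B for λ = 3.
Block sizes for λ = 3: [2, 1, 1]

From the dimensions of kernels of powers, the number of Jordan blocks of size at least j is d_j − d_{j−1} where d_j = dim ker(N^j) (with d_0 = 0). Computing the differences gives [3, 1].
The number of blocks of size exactly k is (#blocks of size ≥ k) − (#blocks of size ≥ k + 1), so the partition is: 2 block(s) of size 1, 1 block(s) of size 2.
In nonincreasing order the block sizes are [2, 1, 1].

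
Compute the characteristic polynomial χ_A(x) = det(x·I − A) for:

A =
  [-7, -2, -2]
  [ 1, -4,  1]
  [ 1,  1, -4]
x^3 + 15*x^2 + 75*x + 125

Expanding det(x·I − A) (e.g. by cofactor expansion or by noting that A is similar to its Jordan form J, which has the same characteristic polynomial as A) gives
  χ_A(x) = x^3 + 15*x^2 + 75*x + 125
which factors as (x + 5)^3. The eigenvalues (with algebraic multiplicities) are λ = -5 with multiplicity 3.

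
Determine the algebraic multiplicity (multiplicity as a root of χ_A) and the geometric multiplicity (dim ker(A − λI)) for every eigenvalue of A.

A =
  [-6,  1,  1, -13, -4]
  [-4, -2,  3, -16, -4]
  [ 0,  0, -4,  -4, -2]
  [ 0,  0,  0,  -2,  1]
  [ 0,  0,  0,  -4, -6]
λ = -4: alg = 5, geom = 2

Step 1 — factor the characteristic polynomial to read off the algebraic multiplicities:
  χ_A(x) = (x + 4)^5

Step 2 — compute geometric multiplicities via the rank-nullity identity g(λ) = n − rank(A − λI):
  rank(A − (-4)·I) = 3, so dim ker(A − (-4)·I) = n − 3 = 2

Summary:
  λ = -4: algebraic multiplicity = 5, geometric multiplicity = 2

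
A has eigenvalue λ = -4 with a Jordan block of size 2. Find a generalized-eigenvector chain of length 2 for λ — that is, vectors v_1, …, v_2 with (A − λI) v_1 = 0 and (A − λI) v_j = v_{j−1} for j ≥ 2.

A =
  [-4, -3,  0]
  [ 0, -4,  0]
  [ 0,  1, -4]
A Jordan chain for λ = -4 of length 2:
v_1 = (-3, 0, 1)ᵀ
v_2 = (0, 1, 0)ᵀ

Let N = A − (-4)·I. We want v_2 with N^2 v_2 = 0 but N^1 v_2 ≠ 0; then v_{j-1} := N · v_j for j = 2, …, 2.

Pick v_2 = (0, 1, 0)ᵀ.
Then v_1 = N · v_2 = (-3, 0, 1)ᵀ.

Sanity check: (A − (-4)·I) v_1 = (0, 0, 0)ᵀ = 0. ✓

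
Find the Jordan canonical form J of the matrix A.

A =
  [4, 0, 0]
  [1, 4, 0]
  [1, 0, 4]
J_2(4) ⊕ J_1(4)

The characteristic polynomial is
  det(x·I − A) = x^3 - 12*x^2 + 48*x - 64 = (x - 4)^3

Eigenvalues and multiplicities (the geometric multiplicity of λ is n − rank(A − λI), which equals the number of Jordan blocks for λ):
  λ = 4: algebraic multiplicity = 3, geometric multiplicity = 2

Determining the block sizes for each eigenvalue:
  λ = 4: 2 blocks summing to 3 forces exactly one block of size 2 and the rest size 1 → block sizes [2, 1]

Assembling the blocks gives a Jordan form
J =
  [4, 1, 0]
  [0, 4, 0]
  [0, 0, 4]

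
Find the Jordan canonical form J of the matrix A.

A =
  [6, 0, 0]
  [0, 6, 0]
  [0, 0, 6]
J_1(6) ⊕ J_1(6) ⊕ J_1(6)

The characteristic polynomial is
  det(x·I − A) = x^3 - 18*x^2 + 108*x - 216 = (x - 6)^3

Eigenvalues and multiplicities (the geometric multiplicity of λ is n − rank(A − λI), which equals the number of Jordan blocks for λ):
  λ = 6: algebraic multiplicity = 3, geometric multiplicity = 3

Determining the block sizes for each eigenvalue:
  λ = 6: gm = am = 3, so every block has size 1 → block sizes [1, 1, 1]

Assembling the blocks gives a Jordan form
J =
  [6, 0, 0]
  [0, 6, 0]
  [0, 0, 6]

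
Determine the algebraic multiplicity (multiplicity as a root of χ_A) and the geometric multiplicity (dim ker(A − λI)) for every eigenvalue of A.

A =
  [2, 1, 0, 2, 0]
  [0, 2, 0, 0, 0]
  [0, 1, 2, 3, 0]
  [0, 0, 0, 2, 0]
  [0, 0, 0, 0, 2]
λ = 2: alg = 5, geom = 3

Step 1 — factor the characteristic polynomial to read off the algebraic multiplicities:
  χ_A(x) = (x - 2)^5

Step 2 — compute geometric multiplicities via the rank-nullity identity g(λ) = n − rank(A − λI):
  rank(A − (2)·I) = 2, so dim ker(A − (2)·I) = n − 2 = 3

Summary:
  λ = 2: algebraic multiplicity = 5, geometric multiplicity = 3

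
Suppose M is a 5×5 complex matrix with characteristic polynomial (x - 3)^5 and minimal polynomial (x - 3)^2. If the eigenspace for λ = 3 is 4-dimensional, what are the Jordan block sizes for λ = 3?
Block sizes for λ = 3: [2, 1, 1, 1]

Step 1 — from the characteristic polynomial, algebraic multiplicity of λ = 3 is 5. From dim ker(M − (3)·I) = 4, there are exactly 4 Jordan blocks for λ = 3.
Step 2 — from the minimal polynomial, the factor (x − 3)^2 tells us the largest block for λ = 3 has size 2.
Step 3 — with total size 5, 4 blocks, and largest block 2, the block sizes (in nonincreasing order) are [2, 1, 1, 1].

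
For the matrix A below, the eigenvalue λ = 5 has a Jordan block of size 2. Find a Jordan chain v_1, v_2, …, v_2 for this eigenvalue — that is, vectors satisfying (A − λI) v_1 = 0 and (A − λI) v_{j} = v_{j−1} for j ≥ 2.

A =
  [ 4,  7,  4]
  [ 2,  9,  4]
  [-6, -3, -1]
A Jordan chain for λ = 5 of length 2:
v_1 = (6, 6, -9)ᵀ
v_2 = (1, 1, 0)ᵀ

Let N = A − (5)·I. We want v_2 with N^2 v_2 = 0 but N^1 v_2 ≠ 0; then v_{j-1} := N · v_j for j = 2, …, 2.

Pick v_2 = (1, 1, 0)ᵀ.
Then v_1 = N · v_2 = (6, 6, -9)ᵀ.

Sanity check: (A − (5)·I) v_1 = (0, 0, 0)ᵀ = 0. ✓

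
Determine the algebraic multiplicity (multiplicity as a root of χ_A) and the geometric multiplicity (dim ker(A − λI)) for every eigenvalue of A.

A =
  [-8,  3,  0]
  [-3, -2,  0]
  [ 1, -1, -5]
λ = -5: alg = 3, geom = 2

Step 1 — factor the characteristic polynomial to read off the algebraic multiplicities:
  χ_A(x) = (x + 5)^3

Step 2 — compute geometric multiplicities via the rank-nullity identity g(λ) = n − rank(A − λI):
  rank(A − (-5)·I) = 1, so dim ker(A − (-5)·I) = n − 1 = 2

Summary:
  λ = -5: algebraic multiplicity = 3, geometric multiplicity = 2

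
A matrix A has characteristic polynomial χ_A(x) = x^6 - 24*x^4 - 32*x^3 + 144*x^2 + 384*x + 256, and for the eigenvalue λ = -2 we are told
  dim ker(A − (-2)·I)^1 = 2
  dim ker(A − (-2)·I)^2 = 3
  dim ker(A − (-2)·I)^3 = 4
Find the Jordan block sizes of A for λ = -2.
Block sizes for λ = -2: [3, 1]

From the dimensions of kernels of powers, the number of Jordan blocks of size at least j is d_j − d_{j−1} where d_j = dim ker(N^j) (with d_0 = 0). Computing the differences gives [2, 1, 1].
The number of blocks of size exactly k is (#blocks of size ≥ k) − (#blocks of size ≥ k + 1), so the partition is: 1 block(s) of size 1, 1 block(s) of size 3.
In nonincreasing order the block sizes are [3, 1].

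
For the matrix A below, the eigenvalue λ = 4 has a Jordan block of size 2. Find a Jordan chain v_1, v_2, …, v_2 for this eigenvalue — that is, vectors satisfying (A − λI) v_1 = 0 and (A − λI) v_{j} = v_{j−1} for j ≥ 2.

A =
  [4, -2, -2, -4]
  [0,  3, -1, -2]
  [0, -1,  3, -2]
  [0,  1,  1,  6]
A Jordan chain for λ = 4 of length 2:
v_1 = (-2, -1, -1, 1)ᵀ
v_2 = (0, 1, 0, 0)ᵀ

Let N = A − (4)·I. We want v_2 with N^2 v_2 = 0 but N^1 v_2 ≠ 0; then v_{j-1} := N · v_j for j = 2, …, 2.

Pick v_2 = (0, 1, 0, 0)ᵀ.
Then v_1 = N · v_2 = (-2, -1, -1, 1)ᵀ.

Sanity check: (A − (4)·I) v_1 = (0, 0, 0, 0)ᵀ = 0. ✓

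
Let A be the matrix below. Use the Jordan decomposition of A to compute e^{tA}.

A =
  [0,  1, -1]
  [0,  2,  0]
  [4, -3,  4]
e^{tA} =
  [-2*t*exp(2*t) + exp(2*t), t^2*exp(2*t)/2 + t*exp(2*t), -t*exp(2*t)]
  [0, exp(2*t), 0]
  [4*t*exp(2*t), -t^2*exp(2*t) - 3*t*exp(2*t), 2*t*exp(2*t) + exp(2*t)]

Strategy: write A = P · J · P⁻¹ where J is a Jordan canonical form, so e^{tA} = P · e^{tJ} · P⁻¹, and e^{tJ} can be computed block-by-block.

A has Jordan form
J =
  [2, 1, 0]
  [0, 2, 1]
  [0, 0, 2]
(up to reordering of blocks).

Per-block formulas:
  For a 3×3 Jordan block J_3(2): exp(t · J_3(2)) = e^(2t)·(I + t·N + (t^2/2)·N^2), where N is the 3×3 nilpotent shift.

After assembling e^{tJ} and conjugating by P, we get:

e^{tA} =
  [-2*t*exp(2*t) + exp(2*t), t^2*exp(2*t)/2 + t*exp(2*t), -t*exp(2*t)]
  [0, exp(2*t), 0]
  [4*t*exp(2*t), -t^2*exp(2*t) - 3*t*exp(2*t), 2*t*exp(2*t) + exp(2*t)]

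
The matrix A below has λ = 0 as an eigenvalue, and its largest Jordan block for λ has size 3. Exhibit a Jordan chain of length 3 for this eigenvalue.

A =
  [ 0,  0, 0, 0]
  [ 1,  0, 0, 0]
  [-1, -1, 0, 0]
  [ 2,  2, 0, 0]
A Jordan chain for λ = 0 of length 3:
v_1 = (0, 0, -1, 2)ᵀ
v_2 = (0, 1, -1, 2)ᵀ
v_3 = (1, 0, 0, 0)ᵀ

Let N = A − (0)·I. We want v_3 with N^3 v_3 = 0 but N^2 v_3 ≠ 0; then v_{j-1} := N · v_j for j = 3, …, 2.

Pick v_3 = (1, 0, 0, 0)ᵀ.
Then v_2 = N · v_3 = (0, 1, -1, 2)ᵀ.
Then v_1 = N · v_2 = (0, 0, -1, 2)ᵀ.

Sanity check: (A − (0)·I) v_1 = (0, 0, 0, 0)ᵀ = 0. ✓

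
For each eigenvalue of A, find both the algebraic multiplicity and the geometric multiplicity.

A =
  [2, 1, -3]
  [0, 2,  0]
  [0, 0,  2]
λ = 2: alg = 3, geom = 2

Step 1 — factor the characteristic polynomial to read off the algebraic multiplicities:
  χ_A(x) = (x - 2)^3

Step 2 — compute geometric multiplicities via the rank-nullity identity g(λ) = n − rank(A − λI):
  rank(A − (2)·I) = 1, so dim ker(A − (2)·I) = n − 1 = 2

Summary:
  λ = 2: algebraic multiplicity = 3, geometric multiplicity = 2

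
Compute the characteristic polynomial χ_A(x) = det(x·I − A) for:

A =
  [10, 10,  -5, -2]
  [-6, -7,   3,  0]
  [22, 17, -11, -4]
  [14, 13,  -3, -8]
x^4 + 16*x^3 + 96*x^2 + 256*x + 256

Expanding det(x·I − A) (e.g. by cofactor expansion or by noting that A is similar to its Jordan form J, which has the same characteristic polynomial as A) gives
  χ_A(x) = x^4 + 16*x^3 + 96*x^2 + 256*x + 256
which factors as (x + 4)^4. The eigenvalues (with algebraic multiplicities) are λ = -4 with multiplicity 4.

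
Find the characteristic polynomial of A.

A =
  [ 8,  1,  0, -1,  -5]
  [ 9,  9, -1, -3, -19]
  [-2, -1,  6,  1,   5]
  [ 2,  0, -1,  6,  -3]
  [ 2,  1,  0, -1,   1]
x^5 - 30*x^4 + 360*x^3 - 2160*x^2 + 6480*x - 7776

Expanding det(x·I − A) (e.g. by cofactor expansion or by noting that A is similar to its Jordan form J, which has the same characteristic polynomial as A) gives
  χ_A(x) = x^5 - 30*x^4 + 360*x^3 - 2160*x^2 + 6480*x - 7776
which factors as (x - 6)^5. The eigenvalues (with algebraic multiplicities) are λ = 6 with multiplicity 5.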